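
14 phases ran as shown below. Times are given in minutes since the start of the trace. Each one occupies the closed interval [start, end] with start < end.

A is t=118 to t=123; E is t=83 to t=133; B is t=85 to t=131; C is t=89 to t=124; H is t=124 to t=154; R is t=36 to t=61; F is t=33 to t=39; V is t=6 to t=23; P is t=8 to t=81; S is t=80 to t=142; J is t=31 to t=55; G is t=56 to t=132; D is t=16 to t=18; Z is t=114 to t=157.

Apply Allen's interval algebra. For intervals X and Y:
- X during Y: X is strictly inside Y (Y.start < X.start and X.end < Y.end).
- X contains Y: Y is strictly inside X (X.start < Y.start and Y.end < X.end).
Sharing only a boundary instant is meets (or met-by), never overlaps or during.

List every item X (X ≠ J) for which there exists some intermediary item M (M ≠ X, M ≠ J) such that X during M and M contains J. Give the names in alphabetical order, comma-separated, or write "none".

D, F, R

Target J = [t=31, t=55].
Intermediaries M with M contains J: P.
Via P — items with X during P: D, F, R.
Union: D, F, R.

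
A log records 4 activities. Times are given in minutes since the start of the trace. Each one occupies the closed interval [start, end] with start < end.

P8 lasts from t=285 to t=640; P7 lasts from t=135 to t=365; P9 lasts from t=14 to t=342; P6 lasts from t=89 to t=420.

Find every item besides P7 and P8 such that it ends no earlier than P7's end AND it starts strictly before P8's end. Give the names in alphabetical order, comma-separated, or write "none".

Conditions: its end is no earlier than P7's end (X.end >= t=365) AND its start is strictly before P8's end (X.start < t=640).
P6: end t=420 >= t=365? ✓; start t=89 < t=640? ✓ → yes.
P9: end t=342 >= t=365? ✗; start t=14 < t=640? ✓ → no.
Result: P6.

P6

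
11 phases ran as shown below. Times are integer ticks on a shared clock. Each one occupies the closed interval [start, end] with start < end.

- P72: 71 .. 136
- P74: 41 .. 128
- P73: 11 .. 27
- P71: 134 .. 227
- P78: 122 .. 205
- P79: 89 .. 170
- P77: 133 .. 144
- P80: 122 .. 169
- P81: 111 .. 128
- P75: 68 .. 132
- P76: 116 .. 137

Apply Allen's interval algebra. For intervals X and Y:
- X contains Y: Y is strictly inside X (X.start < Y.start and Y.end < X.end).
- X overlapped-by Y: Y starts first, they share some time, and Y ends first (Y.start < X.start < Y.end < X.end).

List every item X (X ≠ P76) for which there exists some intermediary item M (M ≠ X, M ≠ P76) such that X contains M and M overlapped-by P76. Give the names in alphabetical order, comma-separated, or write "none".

P78, P79, P80

Target P76 = [116, 137].
Intermediaries M with M overlapped-by P76: P71, P77, P78, P80.
Via P71 — items with X contains P71: none.
Via P77 — items with X contains P77: P78, P79, P80.
Via P78 — items with X contains P78: none.
Via P80 — items with X contains P80: P79.
Union: P78, P79, P80.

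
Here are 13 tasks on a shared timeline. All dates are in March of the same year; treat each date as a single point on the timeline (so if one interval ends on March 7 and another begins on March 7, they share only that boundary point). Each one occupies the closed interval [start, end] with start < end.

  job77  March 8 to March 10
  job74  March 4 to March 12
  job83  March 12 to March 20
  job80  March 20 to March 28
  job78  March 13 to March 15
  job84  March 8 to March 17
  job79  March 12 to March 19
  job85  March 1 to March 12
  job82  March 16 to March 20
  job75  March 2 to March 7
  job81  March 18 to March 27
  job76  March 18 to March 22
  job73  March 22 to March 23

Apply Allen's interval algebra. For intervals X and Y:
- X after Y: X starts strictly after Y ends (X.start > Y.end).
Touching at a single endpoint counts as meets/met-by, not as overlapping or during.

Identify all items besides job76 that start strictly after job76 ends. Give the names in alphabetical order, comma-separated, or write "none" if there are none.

Target job76 = [March 18, March 22].
job73 [March 22, March 23] → met-by → no.
job74 [March 4, March 12] → before → no.
job75 [March 2, March 7] → before → no.
job77 [March 8, March 10] → before → no.
job78 [March 13, March 15] → before → no.
job79 [March 12, March 19] → overlaps → no.
job80 [March 20, March 28] → overlapped-by → no.
job81 [March 18, March 27] → started-by → no.
job82 [March 16, March 20] → overlaps → no.
job83 [March 12, March 20] → overlaps → no.
job84 [March 8, March 17] → before → no.
job85 [March 1, March 12] → before → no.
Result: none.

none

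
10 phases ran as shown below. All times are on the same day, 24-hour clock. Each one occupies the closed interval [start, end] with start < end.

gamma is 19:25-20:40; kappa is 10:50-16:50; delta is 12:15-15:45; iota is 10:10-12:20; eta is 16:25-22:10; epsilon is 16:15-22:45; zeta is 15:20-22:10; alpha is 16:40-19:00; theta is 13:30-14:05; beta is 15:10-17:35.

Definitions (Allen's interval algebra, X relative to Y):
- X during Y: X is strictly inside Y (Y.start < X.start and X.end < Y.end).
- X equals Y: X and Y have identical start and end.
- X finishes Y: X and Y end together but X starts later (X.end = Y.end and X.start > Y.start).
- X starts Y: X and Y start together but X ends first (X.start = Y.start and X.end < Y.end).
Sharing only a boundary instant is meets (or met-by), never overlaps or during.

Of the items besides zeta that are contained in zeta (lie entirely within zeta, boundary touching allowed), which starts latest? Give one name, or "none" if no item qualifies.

gamma

Target zeta = [15:20, 22:10].
alpha [16:40, 19:00] → during → candidate.
beta [15:10, 17:35] → overlaps → excluded.
delta [12:15, 15:45] → overlaps → excluded.
epsilon [16:15, 22:45] → overlapped-by → excluded.
eta [16:25, 22:10] → finishes → candidate.
gamma [19:25, 20:40] → during → candidate.
iota [10:10, 12:20] → before → excluded.
kappa [10:50, 16:50] → overlaps → excluded.
theta [13:30, 14:05] → before → excluded.
Among candidates, latest start is 19:25 → gamma.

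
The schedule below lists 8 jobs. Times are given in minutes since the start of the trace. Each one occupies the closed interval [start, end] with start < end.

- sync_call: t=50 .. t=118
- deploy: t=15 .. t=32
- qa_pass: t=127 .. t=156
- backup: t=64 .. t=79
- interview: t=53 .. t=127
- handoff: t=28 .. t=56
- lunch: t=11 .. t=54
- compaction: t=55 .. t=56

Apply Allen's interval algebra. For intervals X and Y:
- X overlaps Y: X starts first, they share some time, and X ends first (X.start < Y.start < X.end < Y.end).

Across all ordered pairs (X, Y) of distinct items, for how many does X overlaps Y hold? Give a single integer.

7

Checking all 56 ordered pairs for relation 'overlaps'; matching pairs in alphabetical order:
(deploy, handoff): deploy overlaps handoff ✓
(handoff, interview): handoff overlaps interview ✓
(handoff, sync_call): handoff overlaps sync_call ✓
(lunch, handoff): lunch overlaps handoff ✓
(lunch, interview): lunch overlaps interview ✓
(lunch, sync_call): lunch overlaps sync_call ✓
(sync_call, interview): sync_call overlaps interview ✓
Count: 7.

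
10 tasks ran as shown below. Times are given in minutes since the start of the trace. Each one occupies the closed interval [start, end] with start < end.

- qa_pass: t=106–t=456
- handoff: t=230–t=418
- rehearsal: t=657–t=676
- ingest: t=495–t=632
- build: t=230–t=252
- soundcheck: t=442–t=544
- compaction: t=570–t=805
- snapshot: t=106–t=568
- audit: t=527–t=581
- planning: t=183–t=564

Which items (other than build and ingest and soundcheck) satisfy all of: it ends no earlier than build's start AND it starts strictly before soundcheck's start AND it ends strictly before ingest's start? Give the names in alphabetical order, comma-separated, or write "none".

Conditions: its end is no earlier than build's start (X.end >= t=230) AND its start is strictly before soundcheck's start (X.start < t=442) AND its end is strictly before ingest's start (X.end < t=495).
audit: end t=581 >= t=230? ✓; start t=527 < t=442? ✗; end t=581 < t=495? ✗ → no.
compaction: end t=805 >= t=230? ✓; start t=570 < t=442? ✗; end t=805 < t=495? ✗ → no.
handoff: end t=418 >= t=230? ✓; start t=230 < t=442? ✓; end t=418 < t=495? ✓ → yes.
planning: end t=564 >= t=230? ✓; start t=183 < t=442? ✓; end t=564 < t=495? ✗ → no.
qa_pass: end t=456 >= t=230? ✓; start t=106 < t=442? ✓; end t=456 < t=495? ✓ → yes.
rehearsal: end t=676 >= t=230? ✓; start t=657 < t=442? ✗; end t=676 < t=495? ✗ → no.
snapshot: end t=568 >= t=230? ✓; start t=106 < t=442? ✓; end t=568 < t=495? ✗ → no.
Result: handoff, qa_pass.

handoff, qa_pass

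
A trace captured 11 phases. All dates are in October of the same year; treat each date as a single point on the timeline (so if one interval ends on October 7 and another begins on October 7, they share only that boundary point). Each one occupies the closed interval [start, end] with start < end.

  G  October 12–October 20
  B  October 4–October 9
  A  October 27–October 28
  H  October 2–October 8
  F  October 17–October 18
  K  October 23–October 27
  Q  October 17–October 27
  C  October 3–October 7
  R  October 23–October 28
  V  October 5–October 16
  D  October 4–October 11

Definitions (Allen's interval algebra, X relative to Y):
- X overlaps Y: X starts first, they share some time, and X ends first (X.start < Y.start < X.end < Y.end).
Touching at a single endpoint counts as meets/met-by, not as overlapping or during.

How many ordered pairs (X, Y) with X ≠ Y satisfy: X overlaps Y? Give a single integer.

Checking all 110 ordered pairs for relation 'overlaps'; matching pairs in alphabetical order:
(B, V): B overlaps V ✓
(C, B): C overlaps B ✓
(C, D): C overlaps D ✓
(C, V): C overlaps V ✓
(D, V): D overlaps V ✓
(G, Q): G overlaps Q ✓
(H, B): H overlaps B ✓
(H, D): H overlaps D ✓
(H, V): H overlaps V ✓
(Q, R): Q overlaps R ✓
(V, G): V overlaps G ✓
Count: 11.

11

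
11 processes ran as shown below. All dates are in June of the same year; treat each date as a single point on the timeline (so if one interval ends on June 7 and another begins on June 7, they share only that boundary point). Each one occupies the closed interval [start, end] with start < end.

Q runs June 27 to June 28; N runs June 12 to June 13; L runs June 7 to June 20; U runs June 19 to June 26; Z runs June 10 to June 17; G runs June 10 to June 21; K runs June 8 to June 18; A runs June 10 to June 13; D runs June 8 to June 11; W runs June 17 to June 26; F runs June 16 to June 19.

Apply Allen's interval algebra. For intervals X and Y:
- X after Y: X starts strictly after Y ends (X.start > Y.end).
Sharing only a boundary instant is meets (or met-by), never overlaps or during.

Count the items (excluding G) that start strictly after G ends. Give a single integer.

1

Target G = [June 10, June 21].
A [June 10, June 13] → starts → no.
D [June 8, June 11] → overlaps → no.
F [June 16, June 19] → during → no.
K [June 8, June 18] → overlaps → no.
L [June 7, June 20] → overlaps → no.
N [June 12, June 13] → during → no.
Q [June 27, June 28] → after → counts.
U [June 19, June 26] → overlapped-by → no.
W [June 17, June 26] → overlapped-by → no.
Z [June 10, June 17] → starts → no.
Total: 1.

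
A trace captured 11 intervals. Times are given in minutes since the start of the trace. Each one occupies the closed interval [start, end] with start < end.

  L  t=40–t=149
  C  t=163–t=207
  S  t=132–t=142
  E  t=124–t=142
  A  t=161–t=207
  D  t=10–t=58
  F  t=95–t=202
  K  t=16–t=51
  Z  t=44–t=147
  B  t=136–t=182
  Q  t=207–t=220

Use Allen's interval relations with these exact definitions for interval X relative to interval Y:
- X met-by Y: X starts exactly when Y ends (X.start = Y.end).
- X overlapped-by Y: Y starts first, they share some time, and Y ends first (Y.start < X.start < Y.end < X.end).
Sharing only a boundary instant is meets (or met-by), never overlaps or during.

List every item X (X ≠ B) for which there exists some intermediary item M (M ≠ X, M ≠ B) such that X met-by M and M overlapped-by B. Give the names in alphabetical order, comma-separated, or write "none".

Target B = [t=136, t=182].
Intermediaries M with M overlapped-by B: A, C.
Via A — items with X met-by A: Q.
Via C — items with X met-by C: Q.
Union: Q.

Q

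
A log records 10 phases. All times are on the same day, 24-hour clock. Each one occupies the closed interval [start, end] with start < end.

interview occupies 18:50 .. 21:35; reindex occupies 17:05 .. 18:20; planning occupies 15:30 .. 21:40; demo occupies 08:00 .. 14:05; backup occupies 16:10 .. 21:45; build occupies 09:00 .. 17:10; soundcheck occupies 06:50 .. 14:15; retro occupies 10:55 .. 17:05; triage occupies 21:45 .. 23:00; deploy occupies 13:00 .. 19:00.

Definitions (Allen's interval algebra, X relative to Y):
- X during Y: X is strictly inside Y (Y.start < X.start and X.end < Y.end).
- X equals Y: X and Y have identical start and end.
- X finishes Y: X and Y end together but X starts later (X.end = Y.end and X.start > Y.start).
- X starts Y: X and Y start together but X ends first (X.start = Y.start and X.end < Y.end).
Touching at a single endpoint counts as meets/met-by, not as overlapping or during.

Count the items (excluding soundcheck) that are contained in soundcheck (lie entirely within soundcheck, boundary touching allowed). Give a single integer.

1

Target soundcheck = [06:50, 14:15].
backup [16:10, 21:45] → after → no.
build [09:00, 17:10] → overlapped-by → no.
demo [08:00, 14:05] → during → counts.
deploy [13:00, 19:00] → overlapped-by → no.
interview [18:50, 21:35] → after → no.
planning [15:30, 21:40] → after → no.
reindex [17:05, 18:20] → after → no.
retro [10:55, 17:05] → overlapped-by → no.
triage [21:45, 23:00] → after → no.
Total: 1.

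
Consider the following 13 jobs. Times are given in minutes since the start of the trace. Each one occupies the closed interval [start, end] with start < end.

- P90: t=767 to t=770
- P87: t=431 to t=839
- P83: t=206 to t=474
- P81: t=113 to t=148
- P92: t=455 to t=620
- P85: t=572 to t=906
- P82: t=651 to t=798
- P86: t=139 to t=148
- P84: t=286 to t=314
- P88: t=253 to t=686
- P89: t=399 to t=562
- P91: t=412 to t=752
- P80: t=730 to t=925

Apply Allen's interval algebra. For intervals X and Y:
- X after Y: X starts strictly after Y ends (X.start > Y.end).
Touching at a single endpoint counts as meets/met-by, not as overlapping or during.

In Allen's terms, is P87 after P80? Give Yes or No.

P87 = [t=431, t=839], P80 = [t=730, t=925].
Actual relation of P87 to P80: overlaps.
Asked whether 'after' holds → No.

No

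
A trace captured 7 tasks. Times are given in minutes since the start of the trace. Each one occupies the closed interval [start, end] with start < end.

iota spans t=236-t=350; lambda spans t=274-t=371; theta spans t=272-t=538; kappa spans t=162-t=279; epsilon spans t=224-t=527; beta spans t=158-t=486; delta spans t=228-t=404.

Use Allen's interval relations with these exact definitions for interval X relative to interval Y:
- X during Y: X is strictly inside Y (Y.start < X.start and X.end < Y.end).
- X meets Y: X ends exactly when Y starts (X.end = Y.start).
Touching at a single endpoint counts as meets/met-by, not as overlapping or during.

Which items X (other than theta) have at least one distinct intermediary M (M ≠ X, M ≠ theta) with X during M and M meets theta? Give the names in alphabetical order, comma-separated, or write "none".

none

Target theta = [t=272, t=538].
Intermediaries M with M meets theta: none.
Union: none.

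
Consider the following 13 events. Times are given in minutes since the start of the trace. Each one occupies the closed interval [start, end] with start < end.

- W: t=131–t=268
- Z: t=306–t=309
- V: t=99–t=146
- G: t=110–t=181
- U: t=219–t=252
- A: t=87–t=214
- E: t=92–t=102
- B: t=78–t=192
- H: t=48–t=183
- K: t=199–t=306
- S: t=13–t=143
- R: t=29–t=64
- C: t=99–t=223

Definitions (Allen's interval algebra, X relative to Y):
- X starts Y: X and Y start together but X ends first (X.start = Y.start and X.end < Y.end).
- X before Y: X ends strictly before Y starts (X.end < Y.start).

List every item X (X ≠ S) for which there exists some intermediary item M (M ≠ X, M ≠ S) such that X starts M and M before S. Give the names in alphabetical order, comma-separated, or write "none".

Target S = [t=13, t=143].
Intermediaries M with M before S: none.
Union: none.

none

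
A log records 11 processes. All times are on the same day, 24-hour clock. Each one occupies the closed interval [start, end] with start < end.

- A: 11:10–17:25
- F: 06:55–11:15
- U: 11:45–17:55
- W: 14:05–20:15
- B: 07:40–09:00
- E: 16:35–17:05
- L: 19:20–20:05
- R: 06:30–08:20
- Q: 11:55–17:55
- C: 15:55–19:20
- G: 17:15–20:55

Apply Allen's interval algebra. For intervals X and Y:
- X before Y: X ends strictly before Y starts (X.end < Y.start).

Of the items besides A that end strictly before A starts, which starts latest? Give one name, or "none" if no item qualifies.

B

Target A = [11:10, 17:25].
B [07:40, 09:00] → before → candidate.
C [15:55, 19:20] → overlapped-by → excluded.
E [16:35, 17:05] → during → excluded.
F [06:55, 11:15] → overlaps → excluded.
G [17:15, 20:55] → overlapped-by → excluded.
L [19:20, 20:05] → after → excluded.
Q [11:55, 17:55] → overlapped-by → excluded.
R [06:30, 08:20] → before → candidate.
U [11:45, 17:55] → overlapped-by → excluded.
W [14:05, 20:15] → overlapped-by → excluded.
Among candidates, latest start is 07:40 → B.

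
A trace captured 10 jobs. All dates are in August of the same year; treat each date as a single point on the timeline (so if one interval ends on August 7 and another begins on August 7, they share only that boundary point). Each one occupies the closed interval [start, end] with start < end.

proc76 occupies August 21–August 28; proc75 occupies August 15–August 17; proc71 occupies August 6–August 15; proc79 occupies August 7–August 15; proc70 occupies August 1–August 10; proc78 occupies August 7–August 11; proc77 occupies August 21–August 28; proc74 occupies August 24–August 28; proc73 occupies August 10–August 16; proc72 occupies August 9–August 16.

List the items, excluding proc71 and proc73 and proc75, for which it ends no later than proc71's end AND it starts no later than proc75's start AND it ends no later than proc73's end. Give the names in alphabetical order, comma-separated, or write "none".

proc70, proc78, proc79

Conditions: its end is no later than proc71's end (X.end <= August 15) AND its start is no later than proc75's start (X.start <= August 15) AND its end is no later than proc73's end (X.end <= August 16).
proc70: end August 10 <= August 15? ✓; start August 1 <= August 15? ✓; end August 10 <= August 16? ✓ → yes.
proc72: end August 16 <= August 15? ✗; start August 9 <= August 15? ✓; end August 16 <= August 16? ✓ → no.
proc74: end August 28 <= August 15? ✗; start August 24 <= August 15? ✗; end August 28 <= August 16? ✗ → no.
proc76: end August 28 <= August 15? ✗; start August 21 <= August 15? ✗; end August 28 <= August 16? ✗ → no.
proc77: end August 28 <= August 15? ✗; start August 21 <= August 15? ✗; end August 28 <= August 16? ✗ → no.
proc78: end August 11 <= August 15? ✓; start August 7 <= August 15? ✓; end August 11 <= August 16? ✓ → yes.
proc79: end August 15 <= August 15? ✓; start August 7 <= August 15? ✓; end August 15 <= August 16? ✓ → yes.
Result: proc70, proc78, proc79.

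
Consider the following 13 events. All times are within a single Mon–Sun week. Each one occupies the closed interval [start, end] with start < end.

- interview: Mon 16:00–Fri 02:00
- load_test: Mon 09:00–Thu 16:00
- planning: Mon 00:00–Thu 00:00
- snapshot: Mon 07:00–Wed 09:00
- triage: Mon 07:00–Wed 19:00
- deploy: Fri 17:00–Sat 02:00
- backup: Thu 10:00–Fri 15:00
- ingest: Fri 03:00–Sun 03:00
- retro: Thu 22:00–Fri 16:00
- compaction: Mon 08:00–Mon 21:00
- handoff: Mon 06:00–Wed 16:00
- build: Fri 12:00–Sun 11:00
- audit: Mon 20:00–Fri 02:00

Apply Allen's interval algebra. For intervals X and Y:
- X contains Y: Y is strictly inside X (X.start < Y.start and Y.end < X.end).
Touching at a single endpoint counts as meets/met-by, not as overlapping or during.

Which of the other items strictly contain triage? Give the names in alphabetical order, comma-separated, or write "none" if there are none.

Target triage = [Mon 07:00, Wed 19:00].
audit [Mon 20:00, Fri 02:00] → overlapped-by → no.
backup [Thu 10:00, Fri 15:00] → after → no.
build [Fri 12:00, Sun 11:00] → after → no.
compaction [Mon 08:00, Mon 21:00] → during → no.
deploy [Fri 17:00, Sat 02:00] → after → no.
handoff [Mon 06:00, Wed 16:00] → overlaps → no.
ingest [Fri 03:00, Sun 03:00] → after → no.
interview [Mon 16:00, Fri 02:00] → overlapped-by → no.
load_test [Mon 09:00, Thu 16:00] → overlapped-by → no.
planning [Mon 00:00, Thu 00:00] → contains → yes.
retro [Thu 22:00, Fri 16:00] → after → no.
snapshot [Mon 07:00, Wed 09:00] → starts → no.
Result: planning.

planning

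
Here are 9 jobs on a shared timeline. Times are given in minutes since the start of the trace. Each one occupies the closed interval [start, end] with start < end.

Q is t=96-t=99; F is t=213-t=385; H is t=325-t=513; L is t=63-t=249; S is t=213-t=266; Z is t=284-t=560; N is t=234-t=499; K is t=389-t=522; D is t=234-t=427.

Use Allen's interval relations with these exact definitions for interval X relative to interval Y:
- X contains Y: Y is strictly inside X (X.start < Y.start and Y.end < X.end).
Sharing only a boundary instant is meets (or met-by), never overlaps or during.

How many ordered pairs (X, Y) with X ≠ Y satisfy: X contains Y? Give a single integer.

Checking all 72 ordered pairs for relation 'contains'; matching pairs in alphabetical order:
(L, Q): L contains Q ✓
(Z, H): Z contains H ✓
(Z, K): Z contains K ✓
Count: 3.

3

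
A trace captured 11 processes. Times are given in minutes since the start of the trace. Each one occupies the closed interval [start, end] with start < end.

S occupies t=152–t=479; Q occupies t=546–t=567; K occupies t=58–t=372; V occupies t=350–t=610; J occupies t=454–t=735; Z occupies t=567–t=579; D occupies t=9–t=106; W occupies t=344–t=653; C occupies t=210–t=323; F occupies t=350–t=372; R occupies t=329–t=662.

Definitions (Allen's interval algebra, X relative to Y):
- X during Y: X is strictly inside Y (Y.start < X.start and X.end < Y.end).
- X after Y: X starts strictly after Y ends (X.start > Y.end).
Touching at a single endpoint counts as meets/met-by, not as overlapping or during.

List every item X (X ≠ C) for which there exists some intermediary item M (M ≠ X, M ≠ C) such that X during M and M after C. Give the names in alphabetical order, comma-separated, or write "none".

F, Q, V, W, Z

Target C = [t=210, t=323].
Intermediaries M with M after C: F, J, Q, R, V, W, Z.
Via F — items with X during F: none.
Via J — items with X during J: Q, Z.
Via Q — items with X during Q: none.
Via R — items with X during R: F, Q, V, W, Z.
Via V — items with X during V: Q, Z.
Via W — items with X during W: F, Q, V, Z.
Via Z — items with X during Z: none.
Union: F, Q, V, W, Z.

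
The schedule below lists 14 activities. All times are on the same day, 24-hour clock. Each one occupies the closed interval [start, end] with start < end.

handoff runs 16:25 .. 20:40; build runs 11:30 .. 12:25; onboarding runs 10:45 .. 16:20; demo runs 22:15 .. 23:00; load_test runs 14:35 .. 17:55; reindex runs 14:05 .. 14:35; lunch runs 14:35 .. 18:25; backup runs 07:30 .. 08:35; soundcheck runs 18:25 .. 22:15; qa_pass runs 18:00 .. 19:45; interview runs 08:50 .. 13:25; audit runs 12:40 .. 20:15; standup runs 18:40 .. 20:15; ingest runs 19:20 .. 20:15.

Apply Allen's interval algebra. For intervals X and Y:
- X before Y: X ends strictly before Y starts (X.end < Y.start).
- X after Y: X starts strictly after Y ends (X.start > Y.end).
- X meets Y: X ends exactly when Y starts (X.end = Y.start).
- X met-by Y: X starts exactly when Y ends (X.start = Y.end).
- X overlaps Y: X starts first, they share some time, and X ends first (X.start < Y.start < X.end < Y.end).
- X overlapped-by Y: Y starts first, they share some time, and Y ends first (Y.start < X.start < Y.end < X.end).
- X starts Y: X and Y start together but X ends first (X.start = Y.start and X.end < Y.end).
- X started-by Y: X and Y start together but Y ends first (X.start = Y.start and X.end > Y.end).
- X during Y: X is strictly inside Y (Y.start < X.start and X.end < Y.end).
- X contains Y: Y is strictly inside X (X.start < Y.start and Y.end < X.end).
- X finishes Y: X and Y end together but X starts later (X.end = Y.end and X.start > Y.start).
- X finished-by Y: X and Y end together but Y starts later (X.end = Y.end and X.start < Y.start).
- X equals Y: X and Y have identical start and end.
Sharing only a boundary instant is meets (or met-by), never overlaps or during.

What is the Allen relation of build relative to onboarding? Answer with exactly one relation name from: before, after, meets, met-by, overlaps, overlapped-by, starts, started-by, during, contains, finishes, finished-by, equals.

during

build = [11:30, 12:25]; onboarding = [10:45, 16:20].
Compare endpoints: build.start > onboarding.start, build.start < onboarding.end, build.end > onboarding.start, build.end < onboarding.end.
That pattern is 'during'.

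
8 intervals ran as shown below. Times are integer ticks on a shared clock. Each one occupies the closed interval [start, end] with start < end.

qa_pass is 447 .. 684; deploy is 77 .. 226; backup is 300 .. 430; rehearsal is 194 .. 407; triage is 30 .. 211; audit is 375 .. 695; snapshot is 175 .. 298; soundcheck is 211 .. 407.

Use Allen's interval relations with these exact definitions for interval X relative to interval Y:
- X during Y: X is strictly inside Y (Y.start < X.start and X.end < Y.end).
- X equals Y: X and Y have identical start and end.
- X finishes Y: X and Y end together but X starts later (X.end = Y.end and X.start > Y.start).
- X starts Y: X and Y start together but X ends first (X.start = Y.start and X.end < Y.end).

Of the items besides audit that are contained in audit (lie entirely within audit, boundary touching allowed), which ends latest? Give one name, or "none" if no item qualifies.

Target audit = [375, 695].
backup [300, 430] → overlaps → excluded.
deploy [77, 226] → before → excluded.
qa_pass [447, 684] → during → candidate.
rehearsal [194, 407] → overlaps → excluded.
snapshot [175, 298] → before → excluded.
soundcheck [211, 407] → overlaps → excluded.
triage [30, 211] → before → excluded.
Among candidates, latest end is 684 → qa_pass.

qa_pass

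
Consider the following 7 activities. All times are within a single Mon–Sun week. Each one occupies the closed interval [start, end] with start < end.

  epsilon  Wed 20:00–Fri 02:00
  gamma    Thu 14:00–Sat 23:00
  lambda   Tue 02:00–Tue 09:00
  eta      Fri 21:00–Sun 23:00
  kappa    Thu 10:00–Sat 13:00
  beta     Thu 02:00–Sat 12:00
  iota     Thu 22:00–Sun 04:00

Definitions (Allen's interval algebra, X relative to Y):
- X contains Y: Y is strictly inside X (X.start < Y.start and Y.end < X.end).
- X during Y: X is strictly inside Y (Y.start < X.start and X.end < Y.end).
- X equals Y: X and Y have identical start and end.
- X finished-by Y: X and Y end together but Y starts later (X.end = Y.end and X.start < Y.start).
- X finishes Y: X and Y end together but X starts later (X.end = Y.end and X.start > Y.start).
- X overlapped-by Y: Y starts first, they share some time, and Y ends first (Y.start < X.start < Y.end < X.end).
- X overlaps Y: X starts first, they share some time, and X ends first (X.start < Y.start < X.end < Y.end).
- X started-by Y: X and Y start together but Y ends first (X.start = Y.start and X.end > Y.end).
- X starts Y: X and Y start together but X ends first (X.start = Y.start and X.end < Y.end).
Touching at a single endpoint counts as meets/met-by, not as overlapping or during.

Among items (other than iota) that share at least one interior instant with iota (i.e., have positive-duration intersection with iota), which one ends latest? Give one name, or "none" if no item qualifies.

eta

Target iota = [Thu 22:00, Sun 04:00].
beta [Thu 02:00, Sat 12:00] → overlaps → candidate.
epsilon [Wed 20:00, Fri 02:00] → overlaps → candidate.
eta [Fri 21:00, Sun 23:00] → overlapped-by → candidate.
gamma [Thu 14:00, Sat 23:00] → overlaps → candidate.
kappa [Thu 10:00, Sat 13:00] → overlaps → candidate.
lambda [Tue 02:00, Tue 09:00] → before → excluded.
Among candidates, latest end is Sun 23:00 → eta.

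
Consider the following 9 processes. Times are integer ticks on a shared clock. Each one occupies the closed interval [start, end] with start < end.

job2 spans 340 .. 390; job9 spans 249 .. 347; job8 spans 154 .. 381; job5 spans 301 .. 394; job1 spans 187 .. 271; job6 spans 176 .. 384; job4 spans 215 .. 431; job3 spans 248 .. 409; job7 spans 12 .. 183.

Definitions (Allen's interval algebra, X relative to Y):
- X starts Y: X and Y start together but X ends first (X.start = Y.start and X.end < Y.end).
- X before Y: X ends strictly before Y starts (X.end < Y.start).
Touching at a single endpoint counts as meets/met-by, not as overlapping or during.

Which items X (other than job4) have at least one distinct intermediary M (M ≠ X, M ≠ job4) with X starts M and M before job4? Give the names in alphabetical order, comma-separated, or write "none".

none

Target job4 = [215, 431].
Intermediaries M with M before job4: job7.
Via job7 — items with X starts job7: none.
Union: none.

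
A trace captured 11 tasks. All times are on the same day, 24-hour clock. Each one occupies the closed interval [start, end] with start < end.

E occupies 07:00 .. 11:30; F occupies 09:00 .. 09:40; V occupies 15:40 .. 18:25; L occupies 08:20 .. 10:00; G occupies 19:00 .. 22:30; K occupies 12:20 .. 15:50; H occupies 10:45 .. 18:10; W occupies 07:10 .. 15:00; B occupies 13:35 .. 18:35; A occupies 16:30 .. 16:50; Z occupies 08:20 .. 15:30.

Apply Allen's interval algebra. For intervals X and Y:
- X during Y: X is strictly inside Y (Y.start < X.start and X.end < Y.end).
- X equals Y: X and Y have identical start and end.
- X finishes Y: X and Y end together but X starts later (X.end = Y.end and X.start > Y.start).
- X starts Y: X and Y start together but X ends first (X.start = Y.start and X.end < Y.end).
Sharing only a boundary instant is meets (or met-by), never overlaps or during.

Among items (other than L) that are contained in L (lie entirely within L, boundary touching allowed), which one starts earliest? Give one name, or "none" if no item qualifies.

Target L = [08:20, 10:00].
A [16:30, 16:50] → after → excluded.
B [13:35, 18:35] → after → excluded.
E [07:00, 11:30] → contains → excluded.
F [09:00, 09:40] → during → candidate.
G [19:00, 22:30] → after → excluded.
H [10:45, 18:10] → after → excluded.
K [12:20, 15:50] → after → excluded.
V [15:40, 18:25] → after → excluded.
W [07:10, 15:00] → contains → excluded.
Z [08:20, 15:30] → started-by → excluded.
Among candidates, earliest start is 09:00 → F.

F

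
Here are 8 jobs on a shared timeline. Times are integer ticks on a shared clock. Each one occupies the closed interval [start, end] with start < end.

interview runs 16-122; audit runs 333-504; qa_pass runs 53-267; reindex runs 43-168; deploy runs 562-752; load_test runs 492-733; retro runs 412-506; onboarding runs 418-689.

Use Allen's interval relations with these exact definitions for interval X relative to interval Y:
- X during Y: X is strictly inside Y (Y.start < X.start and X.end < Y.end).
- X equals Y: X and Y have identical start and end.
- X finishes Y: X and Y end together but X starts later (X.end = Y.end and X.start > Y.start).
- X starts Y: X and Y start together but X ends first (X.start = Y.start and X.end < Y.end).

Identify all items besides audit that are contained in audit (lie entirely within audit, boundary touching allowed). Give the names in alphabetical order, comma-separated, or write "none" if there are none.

none

Target audit = [333, 504].
deploy [562, 752] → after → no.
interview [16, 122] → before → no.
load_test [492, 733] → overlapped-by → no.
onboarding [418, 689] → overlapped-by → no.
qa_pass [53, 267] → before → no.
reindex [43, 168] → before → no.
retro [412, 506] → overlapped-by → no.
Result: none.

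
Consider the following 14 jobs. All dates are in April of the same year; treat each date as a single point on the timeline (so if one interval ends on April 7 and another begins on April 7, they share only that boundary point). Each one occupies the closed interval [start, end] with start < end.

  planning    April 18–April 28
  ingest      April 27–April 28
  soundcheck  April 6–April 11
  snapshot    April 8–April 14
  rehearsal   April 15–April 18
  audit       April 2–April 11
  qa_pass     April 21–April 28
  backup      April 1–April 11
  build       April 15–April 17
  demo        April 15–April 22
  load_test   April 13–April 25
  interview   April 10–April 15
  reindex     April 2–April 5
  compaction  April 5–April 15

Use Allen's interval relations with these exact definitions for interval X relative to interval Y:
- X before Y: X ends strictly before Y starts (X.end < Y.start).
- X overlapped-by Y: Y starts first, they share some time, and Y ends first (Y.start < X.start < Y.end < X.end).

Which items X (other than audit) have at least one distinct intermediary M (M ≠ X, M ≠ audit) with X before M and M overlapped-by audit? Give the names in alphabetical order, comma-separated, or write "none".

reindex

Target audit = [April 2, April 11].
Intermediaries M with M overlapped-by audit: compaction, interview, snapshot.
Via compaction — items with X before compaction: none.
Via interview — items with X before interview: reindex.
Via snapshot — items with X before snapshot: reindex.
Union: reindex.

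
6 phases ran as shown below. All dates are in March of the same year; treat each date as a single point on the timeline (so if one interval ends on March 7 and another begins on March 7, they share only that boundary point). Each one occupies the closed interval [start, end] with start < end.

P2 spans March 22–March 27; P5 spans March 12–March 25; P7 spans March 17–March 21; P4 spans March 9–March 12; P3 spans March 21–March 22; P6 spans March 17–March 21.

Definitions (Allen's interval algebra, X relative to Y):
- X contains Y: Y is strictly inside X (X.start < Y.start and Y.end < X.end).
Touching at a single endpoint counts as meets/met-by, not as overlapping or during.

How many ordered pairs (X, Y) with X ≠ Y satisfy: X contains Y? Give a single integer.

Checking all 30 ordered pairs for relation 'contains'; matching pairs in alphabetical order:
(P5, P3): P5 contains P3 ✓
(P5, P6): P5 contains P6 ✓
(P5, P7): P5 contains P7 ✓
Count: 3.

3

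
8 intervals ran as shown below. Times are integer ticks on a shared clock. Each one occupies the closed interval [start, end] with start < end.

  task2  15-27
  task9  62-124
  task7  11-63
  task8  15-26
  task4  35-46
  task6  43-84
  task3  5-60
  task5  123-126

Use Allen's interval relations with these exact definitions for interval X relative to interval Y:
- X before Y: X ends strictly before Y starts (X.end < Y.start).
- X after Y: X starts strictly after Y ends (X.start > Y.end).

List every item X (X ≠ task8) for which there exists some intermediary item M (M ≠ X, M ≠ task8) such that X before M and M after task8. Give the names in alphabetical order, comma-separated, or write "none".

task2, task3, task4, task6, task7

Target task8 = [15, 26].
Intermediaries M with M after task8: task4, task5, task6, task9.
Via task4 — items with X before task4: task2.
Via task5 — items with X before task5: task2, task3, task4, task6, task7.
Via task6 — items with X before task6: task2.
Via task9 — items with X before task9: task2, task3, task4.
Union: task2, task3, task4, task6, task7.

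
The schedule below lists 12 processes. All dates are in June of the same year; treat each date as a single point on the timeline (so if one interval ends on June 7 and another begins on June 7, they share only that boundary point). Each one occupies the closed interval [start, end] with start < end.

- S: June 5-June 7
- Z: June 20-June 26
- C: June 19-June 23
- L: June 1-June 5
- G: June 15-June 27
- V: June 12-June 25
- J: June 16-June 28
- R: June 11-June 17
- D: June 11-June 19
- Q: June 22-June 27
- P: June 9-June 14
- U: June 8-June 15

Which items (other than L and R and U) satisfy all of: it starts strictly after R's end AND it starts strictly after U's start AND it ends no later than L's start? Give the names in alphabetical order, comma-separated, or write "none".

Conditions: its start is strictly after R's end (X.start > June 17) AND its start is strictly after U's start (X.start > June 8) AND its end is no later than L's start (X.end <= June 1).
C: start June 19 > June 17? ✓; start June 19 > June 8? ✓; end June 23 <= June 1? ✗ → no.
D: start June 11 > June 17? ✗; start June 11 > June 8? ✓; end June 19 <= June 1? ✗ → no.
G: start June 15 > June 17? ✗; start June 15 > June 8? ✓; end June 27 <= June 1? ✗ → no.
J: start June 16 > June 17? ✗; start June 16 > June 8? ✓; end June 28 <= June 1? ✗ → no.
P: start June 9 > June 17? ✗; start June 9 > June 8? ✓; end June 14 <= June 1? ✗ → no.
Q: start June 22 > June 17? ✓; start June 22 > June 8? ✓; end June 27 <= June 1? ✗ → no.
S: start June 5 > June 17? ✗; start June 5 > June 8? ✗; end June 7 <= June 1? ✗ → no.
V: start June 12 > June 17? ✗; start June 12 > June 8? ✓; end June 25 <= June 1? ✗ → no.
Z: start June 20 > June 17? ✓; start June 20 > June 8? ✓; end June 26 <= June 1? ✗ → no.
Result: none.

none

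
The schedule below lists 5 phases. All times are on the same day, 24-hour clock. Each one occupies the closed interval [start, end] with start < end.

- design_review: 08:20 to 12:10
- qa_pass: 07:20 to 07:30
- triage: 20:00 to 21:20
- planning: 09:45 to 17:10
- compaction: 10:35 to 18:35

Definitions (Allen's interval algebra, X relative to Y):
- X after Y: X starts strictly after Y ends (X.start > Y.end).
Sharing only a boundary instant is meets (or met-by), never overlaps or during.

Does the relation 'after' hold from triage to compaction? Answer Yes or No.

triage = [20:00, 21:20], compaction = [10:35, 18:35].
Actual relation of triage to compaction: after.
Asked whether 'after' holds → Yes.

Yes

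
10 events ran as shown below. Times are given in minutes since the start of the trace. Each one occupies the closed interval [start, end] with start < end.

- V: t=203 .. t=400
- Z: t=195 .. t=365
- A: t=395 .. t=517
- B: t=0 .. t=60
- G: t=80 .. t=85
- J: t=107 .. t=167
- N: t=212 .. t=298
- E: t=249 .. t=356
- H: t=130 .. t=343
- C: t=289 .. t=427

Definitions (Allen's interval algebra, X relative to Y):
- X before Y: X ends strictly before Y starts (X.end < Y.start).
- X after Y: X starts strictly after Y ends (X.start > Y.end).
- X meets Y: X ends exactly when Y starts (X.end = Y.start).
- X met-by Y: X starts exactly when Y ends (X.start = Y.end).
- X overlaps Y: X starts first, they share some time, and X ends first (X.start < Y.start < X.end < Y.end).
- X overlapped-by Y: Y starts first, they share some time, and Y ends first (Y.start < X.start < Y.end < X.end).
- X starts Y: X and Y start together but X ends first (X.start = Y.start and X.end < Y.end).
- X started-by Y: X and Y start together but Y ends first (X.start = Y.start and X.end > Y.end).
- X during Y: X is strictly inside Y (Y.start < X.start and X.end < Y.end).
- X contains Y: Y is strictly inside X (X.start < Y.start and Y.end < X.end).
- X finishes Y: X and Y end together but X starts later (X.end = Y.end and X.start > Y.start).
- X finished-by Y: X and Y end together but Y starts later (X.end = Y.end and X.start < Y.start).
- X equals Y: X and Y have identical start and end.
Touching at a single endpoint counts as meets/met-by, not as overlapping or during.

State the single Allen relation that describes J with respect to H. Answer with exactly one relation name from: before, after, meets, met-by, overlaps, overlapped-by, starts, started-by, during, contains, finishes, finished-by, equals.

J = [t=107, t=167]; H = [t=130, t=343].
Compare endpoints: J.start < H.start, J.start < H.end, J.end > H.start, J.end < H.end.
That pattern is 'overlaps'.

overlaps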